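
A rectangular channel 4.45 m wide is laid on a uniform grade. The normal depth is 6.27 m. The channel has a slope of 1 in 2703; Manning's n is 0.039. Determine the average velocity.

V = 0.686 m/s

Flow area A = b·y = 4.45 × 6.27 = 27.9 m². Wetted perimeter P = b + 2y = 4.45 + 2×6.27 = 16.99 m.
Hydraulic radius R = A/P = 27.9/16.99 = 1.642 m.
From Manning's equation, V = (1/n) R^(2/3) S^(1/2) = (1/0.039) × 1.642^(2/3) × 0.00037^(1/2) = 0.686 m/s.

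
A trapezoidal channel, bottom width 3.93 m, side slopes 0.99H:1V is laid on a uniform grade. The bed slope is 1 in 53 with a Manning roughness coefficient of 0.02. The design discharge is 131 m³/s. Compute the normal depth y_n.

y_n = 2.4 m

Manning's equation rearranged: A R^(2/3) = nQ / (1·√S) = 0.02 × 131 / (√0.01887) = 19.07.
Try y = 2.79 m: A R^(2/3) = 25.38 — over.
Try y = 1.81 m: A R^(2/3) = 11.35 — short.
Try y = 2.4 m: A R^(2/3) = 19.09 — matches.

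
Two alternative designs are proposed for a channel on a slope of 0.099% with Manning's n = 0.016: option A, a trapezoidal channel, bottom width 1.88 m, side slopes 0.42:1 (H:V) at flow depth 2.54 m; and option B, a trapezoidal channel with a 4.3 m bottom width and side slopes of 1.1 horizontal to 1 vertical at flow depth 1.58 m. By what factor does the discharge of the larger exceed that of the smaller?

Channel A: With bottom width b = 1.88 m and side slope z = 0.42: A = (b + zy)y = (1.88 + 0.42×2.54)×2.54 = 7.485 m²; P = b + 2y√(1+z²) = 1.88 + 2×2.54×1.085 = 7.39 m. Hydraulic radius R = A/P = 7.485/7.39 = 1.013 m. Q_A = (1/0.016)·7.485·1.013^(2/3)·√0.00099 = 14.85 m³/s.
Channel B: With bottom width b = 4.3 m and side slope z = 1.1: A = (b + zy)y = (4.3 + 1.1×1.58)×1.58 = 9.54 m²; P = b + 2y√(1+z²) = 4.3 + 2×1.58×1.487 = 8.998 m. Hydraulic radius R = A/P = 9.54/8.998 = 1.06 m. Q_B = (1/0.016)·9.54·1.06^(2/3)·√0.00099 = 19.51 m³/s.
The larger discharge is 19.51 m³/s and the smaller is 14.85 m³/s; the ratio is 1.31.

1.31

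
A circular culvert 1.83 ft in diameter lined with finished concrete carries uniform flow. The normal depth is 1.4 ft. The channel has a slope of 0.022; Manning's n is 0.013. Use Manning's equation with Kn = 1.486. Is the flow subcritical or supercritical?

supercritical

For a circular section of diameter D = 1.83 ft at depth y = 1.4 ft, the central angle is θ = 2 arccos(1 − 2y/D) = 4.259 rad. Then A = (D²/8)(θ − sin θ) = 2.159 ft² and P = Dθ/2 = 3.897 ft.
Hydraulic radius R = A/P = 2.159/3.897 = 0.5541 ft.
V = (1.486/n) R^(2/3) √S = (1.486/0.013) × 0.5541^(2/3) × √0.022 = 11.44 ft/s. Hydraulic depth D_h = A/T = 2.159/1.552 = 1.391 ft.
Froude number Fr = V/√(g·D_h) = 11.44/√(32.2×1.391) = 1.71, which is greater than 1, so the flow is supercritical.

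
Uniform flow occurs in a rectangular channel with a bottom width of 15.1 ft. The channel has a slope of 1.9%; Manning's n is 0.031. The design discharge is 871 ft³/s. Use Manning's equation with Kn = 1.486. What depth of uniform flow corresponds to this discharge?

y_n = 4.41 ft

Manning's equation rearranged: A R^(2/3) = nQ / (1.486·√S) = 0.031 × 871 / (1.486 × √0.019) = 131.8.
Trying y = 3.51 ft: A R^(2/3) = 94.9 — too small.
Trying y = 5.44 ft: A R^(2/3) = 177 — too large.
Trying y = 4.41 ft: A R^(2/3) = 131.8 — ≈ 131.8.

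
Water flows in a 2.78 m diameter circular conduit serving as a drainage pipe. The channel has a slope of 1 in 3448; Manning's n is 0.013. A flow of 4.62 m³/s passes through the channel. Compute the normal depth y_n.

y_n = 1.78 m

Manning's equation rearranged: A R^(2/3) = nQ / (1·√S) = 0.013 × 4.62 / (√0.00029) = 3.527.
Try y = 1.35 m: A R^(2/3) = 2.265 — short.
Try y = 2.14 m: A R^(2/3) = 4.472 — over.
Try y = 1.78 m: A R^(2/3) = 3.525 — matches.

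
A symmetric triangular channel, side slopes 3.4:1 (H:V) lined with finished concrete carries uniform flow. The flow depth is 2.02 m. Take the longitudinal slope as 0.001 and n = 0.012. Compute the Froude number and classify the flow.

For a triangular section with side slope z = 3.4: A = zy² = 3.4×2.02² = 13.87 m²; P = 2y√(1+z²) = 2×2.02×3.544 = 14.32 m.
Hydraulic radius R = A/P = 13.87/14.32 = 0.969 m.
V = (1/n) R^(2/3) √S = (1/0.012) × 0.969^(2/3) × √0.001 = 2.58 m/s. Hydraulic depth D_h = A/T = 13.87/13.74 = 1.01 m.
Froude number Fr = V/√(g·D_h) = 2.58/√(9.81×1.01) = 0.82, which is less than 1, so the flow is subcritical.

subcritical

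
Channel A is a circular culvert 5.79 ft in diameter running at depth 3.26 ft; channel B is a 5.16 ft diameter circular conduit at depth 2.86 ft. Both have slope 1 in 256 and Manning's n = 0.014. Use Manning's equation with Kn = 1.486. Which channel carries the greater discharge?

channel A

Channel A: For a circular section of diameter D = 5.79 ft at depth y = 3.26 ft, the central angle is θ = 2 arccos(1 − 2y/D) = 3.394 rad. Then A = (D²/8)(θ − sin θ) = 15.27 ft² and P = Dθ/2 = 9.827 ft. Hydraulic radius R = A/P = 15.27/9.827 = 1.554 ft. Q_A = (1.486/0.014)·15.27·1.554^(2/3)·√0.003906 = 135.9 ft³/s.
Channel B: For a circular section of diameter D = 5.16 ft at depth y = 2.86 ft, the central angle is θ = 2 arccos(1 − 2y/D) = 3.359 rad. Then A = (D²/8)(θ − sin θ) = 11.9 ft² and P = Dθ/2 = 8.666 ft. Hydraulic radius R = A/P = 11.9/8.666 = 1.373 ft. Q_B = (1.486/0.014)·11.9·1.373^(2/3)·√0.003906 = 97.5 ft³/s.
Q_A = 135.9 ft³/s vs Q_B = 97.5 ft³/s, so channel A carries more.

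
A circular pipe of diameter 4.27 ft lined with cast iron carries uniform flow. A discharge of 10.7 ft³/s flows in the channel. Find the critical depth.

y_c = 0.936 ft

At critical depth, Q² T / (g A³) = 1, i.e. A³/T = Q²/g = 10.7²/32.2 = 3.556.
Try y = 0.766 ft: A³/T = 1.62 — too small.
Try y = 1.13 ft: A³/T = 7.405 — too large.
Try y = 0.936 ft: A³/T = 3.552 — ≈ 3.556.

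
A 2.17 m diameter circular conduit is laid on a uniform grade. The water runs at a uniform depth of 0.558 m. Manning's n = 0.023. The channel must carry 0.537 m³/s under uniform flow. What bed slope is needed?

S = 0.0012

For a circular section of diameter D = 2.17 m at depth y = 0.558 m, the central angle is θ = 2 arccos(1 − 2y/D) = 2.127 rad. Then A = (D²/8)(θ − sin θ) = 0.7523 m² and P = Dθ/2 = 2.308 m.
Hydraulic radius R = A/P = 0.7523/2.308 = 0.3259 m.
From Manning's equation, S = [nQ / (1 A R^(2/3))]² = [0.023 × 0.537 / (1 × 0.7523 × 0.3259^(2/3))]² = 0.0012.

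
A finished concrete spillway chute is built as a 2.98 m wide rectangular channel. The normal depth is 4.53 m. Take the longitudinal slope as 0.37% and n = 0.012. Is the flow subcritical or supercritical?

subcritical

Flow area A = b·y = 2.98 × 4.53 = 13.5 m². Wetted perimeter P = b + 2y = 2.98 + 2×4.53 = 12.04 m.
Hydraulic radius R = A/P = 13.5/12.04 = 1.121 m.
V = (1/n) R^(2/3) √S = (1/0.012) × 1.121^(2/3) × √0.0037 = 5.471 m/s. Hydraulic depth D_h = A/T = 13.5/2.98 = 4.53 m.
Froude number Fr = V/√(g·D_h) = 5.471/√(9.81×4.53) = 0.821, which is less than 1, so the flow is subcritical.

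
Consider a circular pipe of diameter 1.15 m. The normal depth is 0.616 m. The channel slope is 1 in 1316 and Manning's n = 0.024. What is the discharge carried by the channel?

For a circular section of diameter D = 1.15 m at depth y = 0.616 m, the central angle is θ = 2 arccos(1 − 2y/D) = 3.284 rad. Then A = (D²/8)(θ − sin θ) = 0.5665 m² and P = Dθ/2 = 1.888 m.
Hydraulic radius R = A/P = 0.5665/1.888 = 0.3 m.
Manning's equation: Q = (1/n) A R^(2/3) S^(1/2) = (1/0.024) × 0.5665 × 0.3^(2/3) × 0.0007599^(1/2) = 0.292 m³/s.

Q = 0.292 m³/s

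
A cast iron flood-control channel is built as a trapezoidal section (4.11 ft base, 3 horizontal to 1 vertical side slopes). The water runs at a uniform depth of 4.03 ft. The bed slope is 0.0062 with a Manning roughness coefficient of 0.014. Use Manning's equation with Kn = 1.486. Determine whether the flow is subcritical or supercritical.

With bottom width b = 4.11 ft and side slope z = 3: A = (b + zy)y = (4.11 + 3×4.03)×4.03 = 65.29 ft²; P = b + 2y√(1+z²) = 4.11 + 2×4.03×3.162 = 29.6 ft.
Hydraulic radius R = A/P = 65.29/29.6 = 2.206 ft.
V = (1.486/n) R^(2/3) √S = (1.486/0.014) × 2.206^(2/3) × √0.0062 = 14.16 ft/s. Hydraulic depth D_h = A/T = 65.29/28.29 = 2.308 ft.
Froude number Fr = V/√(g·D_h) = 14.16/√(32.2×2.308) = 1.64, which is greater than 1, so the flow is supercritical.

supercritical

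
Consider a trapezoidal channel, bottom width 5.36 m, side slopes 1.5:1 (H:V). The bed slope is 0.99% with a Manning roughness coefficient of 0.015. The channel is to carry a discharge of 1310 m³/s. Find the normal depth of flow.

y_n = 6.16 m

Manning's equation rearranged: A R^(2/3) = nQ / (1·√S) = 0.015 × 1310 / (√0.0099) = 197.5.
Trying y = 4.66 m: A R^(2/3) = 108.7 — short.
Trying y = 6.99 m: A R^(2/3) = 261.3 — over.
Trying y = 6.16 m: A R^(2/3) = 197.8 — matches.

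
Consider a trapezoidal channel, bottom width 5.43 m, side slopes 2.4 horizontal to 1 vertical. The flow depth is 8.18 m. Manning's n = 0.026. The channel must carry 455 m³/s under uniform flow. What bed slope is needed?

S = 0.00048

With bottom width b = 5.43 m and side slope z = 2.4: A = (b + zy)y = (5.43 + 2.4×8.18)×8.18 = 205 m²; P = b + 2y√(1+z²) = 5.43 + 2×8.18×2.6 = 47.97 m.
Hydraulic radius R = A/P = 205/47.97 = 4.274 m.
From Manning's equation, S = [nQ / (1 A R^(2/3))]² = [0.026 × 455 / (1 × 205 × 4.274^(2/3))]² = 0.00048.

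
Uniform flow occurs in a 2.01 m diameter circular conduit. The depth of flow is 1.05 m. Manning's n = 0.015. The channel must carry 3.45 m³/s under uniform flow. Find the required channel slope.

For a circular section of diameter D = 2.01 m at depth y = 1.05 m, the central angle is θ = 2 arccos(1 − 2y/D) = 3.231 rad. Then A = (D²/8)(θ − sin θ) = 1.677 m² and P = Dθ/2 = 3.247 m.
Hydraulic radius R = A/P = 1.677/3.247 = 0.5164 m.
From Manning's equation, S = [nQ / (1 A R^(2/3))]² = [0.015 × 3.45 / (1 × 1.677 × 0.5164^(2/3))]² = 0.0023.

S = 0.0023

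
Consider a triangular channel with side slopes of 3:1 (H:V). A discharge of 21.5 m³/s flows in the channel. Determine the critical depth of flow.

y_c = 1.6 m

At critical depth, Q² T / (g A³) = 1, i.e. A³/T = Q²/g = 21.5²/9.81 = 47.12.
Trying y = 1.3 m: A³/T = 16.71 — short.
Trying y = 2.01 m: A³/T = 147.6 — over.
Trying y = 1.6 m: A³/T = 47.19 — close enough.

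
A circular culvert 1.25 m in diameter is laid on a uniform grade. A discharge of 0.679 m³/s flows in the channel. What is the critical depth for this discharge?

At critical depth, Q² T / (g A³) = 1, i.e. A³/T = Q²/g = 0.679²/9.81 = 0.047.
Trying y = 0.346 m: A³/T = 0.01896 — too small.
Trying y = 0.503 m: A³/T = 0.08047 — too large.
Trying y = 0.437 m: A³/T = 0.04683 — ≈ 0.047.

y_c = 0.437 m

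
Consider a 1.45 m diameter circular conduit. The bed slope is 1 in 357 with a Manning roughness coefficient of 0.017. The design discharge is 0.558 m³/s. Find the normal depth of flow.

Manning's equation rearranged: A R^(2/3) = nQ / (1·√S) = 0.017 × 0.558 / (√0.002801) = 0.1792.
Try y = 0.313 m: A R^(2/3) = 0.08576 — too small.
Try y = 0.548 m: A R^(2/3) = 0.2548 — too large.
Try y = 0.455 m: A R^(2/3) = 0.1793 — ≈ 0.1792.

y_n = 0.455 m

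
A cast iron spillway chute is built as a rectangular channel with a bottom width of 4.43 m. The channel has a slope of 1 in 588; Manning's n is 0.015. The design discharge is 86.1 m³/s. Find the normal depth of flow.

y_n = 5.26 m

Manning's equation rearranged: A R^(2/3) = nQ / (1·√S) = 0.015 × 86.1 / (√0.001701) = 31.32.
Try y = 6.14 m: A R^(2/3) = 37.64 — over.
Try y = 4.5 m: A R^(2/3) = 25.94 — short.
Try y = 5.26 m: A R^(2/3) = 31.32 — matches.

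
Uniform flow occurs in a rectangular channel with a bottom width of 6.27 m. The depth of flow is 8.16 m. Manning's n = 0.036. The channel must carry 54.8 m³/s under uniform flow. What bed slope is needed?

Flow area A = b·y = 6.27 × 8.16 = 51.16 m². Wetted perimeter P = b + 2y = 6.27 + 2×8.16 = 22.59 m.
Hydraulic radius R = A/P = 51.16/22.59 = 2.265 m.
From Manning's equation, S = [nQ / (1 A R^(2/3))]² = [0.036 × 54.8 / (1 × 51.16 × 2.265^(2/3))]² = 0.0005.

S = 0.0005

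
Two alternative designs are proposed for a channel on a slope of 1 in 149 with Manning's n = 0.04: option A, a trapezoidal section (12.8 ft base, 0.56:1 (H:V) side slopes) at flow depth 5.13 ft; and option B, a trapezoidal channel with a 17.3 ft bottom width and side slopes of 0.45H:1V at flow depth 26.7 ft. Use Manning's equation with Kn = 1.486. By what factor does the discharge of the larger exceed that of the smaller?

Channel A: With bottom width b = 12.8 ft and side slope z = 0.56: A = (b + zy)y = (12.8 + 0.56×5.13)×5.13 = 80.4 ft²; P = b + 2y√(1+z²) = 12.8 + 2×5.13×1.146 = 24.56 ft. Hydraulic radius R = A/P = 80.4/24.56 = 3.274 ft. Q_A = (1.486/0.04)·80.4·3.274^(2/3)·√0.006711 = 539.5 ft³/s.
Channel B: With bottom width b = 17.3 ft and side slope z = 0.45: A = (b + zy)y = (17.3 + 0.45×26.7)×26.7 = 782.7 ft²; P = b + 2y√(1+z²) = 17.3 + 2×26.7×1.097 = 75.86 ft. Hydraulic radius R = A/P = 782.7/75.86 = 10.32 ft. Q_B = (1.486/0.04)·782.7·10.32^(2/3)·√0.006711 = 11290 ft³/s.
The larger discharge is 11290 ft³/s and the smaller is 539.5 ft³/s; the ratio is 20.9.

20.9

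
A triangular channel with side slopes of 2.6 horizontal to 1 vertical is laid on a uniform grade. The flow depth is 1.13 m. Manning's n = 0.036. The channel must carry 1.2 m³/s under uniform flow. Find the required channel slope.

S = 0.000397

For a triangular section with side slope z = 2.6: A = zy² = 2.6×1.13² = 3.32 m²; P = 2y√(1+z²) = 2×1.13×2.786 = 6.296 m.
Hydraulic radius R = A/P = 3.32/6.296 = 0.5273 m.
From Manning's equation, S = [nQ / (1 A R^(2/3))]² = [0.036 × 1.2 / (1 × 3.32 × 0.5273^(2/3))]² = 0.000397.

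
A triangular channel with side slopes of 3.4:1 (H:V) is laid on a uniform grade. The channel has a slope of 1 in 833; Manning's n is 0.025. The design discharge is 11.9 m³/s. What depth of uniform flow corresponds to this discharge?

Manning's equation rearranged: A R^(2/3) = nQ / (1·√S) = 0.025 × 11.9 / (√0.0012) = 8.586.
Try y = 1.47 m: A R^(2/3) = 5.821 — too small.
Try y = 1.96 m: A R^(2/3) = 12.54 — too large.
Try y = 1.7 m: A R^(2/3) = 8.577 — matches.

y_n = 1.7 m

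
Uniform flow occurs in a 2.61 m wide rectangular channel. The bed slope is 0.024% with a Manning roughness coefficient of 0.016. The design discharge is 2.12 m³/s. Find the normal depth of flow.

Manning's equation rearranged: A R^(2/3) = nQ / (1·√S) = 0.016 × 2.12 / (√0.00024) = 2.19.
At y = 1.37 m: A R^(2/3) = 2.733 — high.
At y = 0.929 m: A R^(2/3) = 1.613 — low.
At y = 1.16 m: A R^(2/3) = 2.187 — close enough.

y_n = 1.16 m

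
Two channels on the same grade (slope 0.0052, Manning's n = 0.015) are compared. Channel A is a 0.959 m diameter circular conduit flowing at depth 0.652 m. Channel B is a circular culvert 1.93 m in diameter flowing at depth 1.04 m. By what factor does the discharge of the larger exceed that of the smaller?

Channel A: For a circular section of diameter D = 0.959 m at depth y = 0.652 m, the central angle is θ = 2 arccos(1 − 2y/D) = 3.878 rad. Then A = (D²/8)(θ − sin θ) = 0.5229 m² and P = Dθ/2 = 1.859 m. Hydraulic radius R = A/P = 0.5229/1.859 = 0.2813 m. Q_A = (1/0.015)·0.5229·0.2813^(2/3)·√0.0052 = 1.079 m³/s.
Channel B: For a circular section of diameter D = 1.93 m at depth y = 1.04 m, the central angle is θ = 2 arccos(1 − 2y/D) = 3.297 rad. Then A = (D²/8)(θ − sin θ) = 1.607 m² and P = Dθ/2 = 3.182 m. Hydraulic radius R = A/P = 1.607/3.182 = 0.5052 m. Q_B = (1/0.015)·1.607·0.5052^(2/3)·√0.0052 = 4.901 m³/s.
The larger discharge is 4.901 m³/s and the smaller is 1.079 m³/s; the ratio is 4.54.

4.54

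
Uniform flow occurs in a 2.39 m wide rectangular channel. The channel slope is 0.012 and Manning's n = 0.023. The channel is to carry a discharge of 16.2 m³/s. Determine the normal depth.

y_n = 1.78 m

Manning's equation rearranged: A R^(2/3) = nQ / (1·√S) = 0.023 × 16.2 / (√0.012) = 3.401.
At y = 1.36 m: A R^(2/3) = 2.404 — low.
At y = 2.18 m: A R^(2/3) = 4.384 — high.
At y = 1.78 m: A R^(2/3) = 3.402 — matches.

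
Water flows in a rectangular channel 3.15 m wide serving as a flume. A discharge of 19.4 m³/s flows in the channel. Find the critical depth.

For a rectangular channel, critical depth y_c = (q²/g)^(1/3) where q = Q/b = 19.4/3.15 = 6.159 m²/s.
So y_c = (6.159²/9.81)^(1/3) = 1.57 m.

y_c = 1.57 m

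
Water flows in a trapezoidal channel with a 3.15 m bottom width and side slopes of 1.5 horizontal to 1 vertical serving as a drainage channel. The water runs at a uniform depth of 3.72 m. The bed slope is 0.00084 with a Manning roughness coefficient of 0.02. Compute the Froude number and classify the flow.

With bottom width b = 3.15 m and side slope z = 1.5: A = (b + zy)y = (3.15 + 1.5×3.72)×3.72 = 32.48 m²; P = b + 2y√(1+z²) = 3.15 + 2×3.72×1.803 = 16.56 m.
Hydraulic radius R = A/P = 32.48/16.56 = 1.961 m.
V = (1/n) R^(2/3) √S = (1/0.02) × 1.961^(2/3) × √0.00084 = 2.27 m/s. Hydraulic depth D_h = A/T = 32.48/14.31 = 2.269 m.
Froude number Fr = V/√(g·D_h) = 2.27/√(9.81×2.269) = 0.481, which is less than 1, so the flow is subcritical.

subcritical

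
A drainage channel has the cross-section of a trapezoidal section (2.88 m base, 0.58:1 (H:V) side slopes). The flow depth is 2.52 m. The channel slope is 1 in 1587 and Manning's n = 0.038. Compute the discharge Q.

With bottom width b = 2.88 m and side slope z = 0.58: A = (b + zy)y = (2.88 + 0.58×2.52)×2.52 = 10.94 m²; P = b + 2y√(1+z²) = 2.88 + 2×2.52×1.156 = 8.706 m.
Hydraulic radius R = A/P = 10.94/8.706 = 1.257 m.
Manning's equation: Q = (1/n) A R^(2/3) S^(1/2) = (1/0.038) × 10.94 × 1.257^(2/3) × 0.0006301^(1/2) = 8.42 m³/s.

Q = 8.42 m³/s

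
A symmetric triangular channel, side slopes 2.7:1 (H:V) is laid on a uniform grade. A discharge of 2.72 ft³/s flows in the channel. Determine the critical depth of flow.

y_c = 0.575 ft

At critical depth, Q² T / (g A³) = 1, i.e. A³/T = Q²/g = 2.72²/32.2 = 0.2298.
Trying y = 0.713 ft: A³/T = 0.6717 — too large.
Trying y = 0.575 ft: A³/T = 0.2291 — close enough.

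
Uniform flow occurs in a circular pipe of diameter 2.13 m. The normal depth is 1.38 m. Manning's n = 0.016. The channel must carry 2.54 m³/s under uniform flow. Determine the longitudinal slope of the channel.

For a circular section of diameter D = 2.13 m at depth y = 1.38 m, the central angle is θ = 2 arccos(1 − 2y/D) = 3.742 rad. Then A = (D²/8)(θ − sin θ) = 2.443 m² and P = Dθ/2 = 3.985 m.
Hydraulic radius R = A/P = 2.443/3.985 = 0.6129 m.
From Manning's equation, S = [nQ / (1 A R^(2/3))]² = [0.016 × 2.54 / (1 × 2.443 × 0.6129^(2/3))]² = 0.000532.

S = 0.000532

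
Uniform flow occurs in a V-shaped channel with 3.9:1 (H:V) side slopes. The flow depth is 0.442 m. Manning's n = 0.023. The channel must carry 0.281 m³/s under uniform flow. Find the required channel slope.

For a triangular section with side slope z = 3.9: A = zy² = 3.9×0.442² = 0.7619 m²; P = 2y√(1+z²) = 2×0.442×4.026 = 3.559 m.
Hydraulic radius R = A/P = 0.7619/3.559 = 0.2141 m.
From Manning's equation, S = [nQ / (1 A R^(2/3))]² = [0.023 × 0.281 / (1 × 0.7619 × 0.2141^(2/3))]² = 0.000562.

S = 0.000562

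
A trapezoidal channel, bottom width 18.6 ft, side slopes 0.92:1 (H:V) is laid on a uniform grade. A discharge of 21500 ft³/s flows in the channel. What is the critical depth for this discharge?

y_c = 23.8 ft

At critical depth, Q² T / (g A³) = 1, i.e. A³/T = Q²/g = 21500²/32.2 = 14360000.
At y = 28.6 ft: A³/T = 29750000 — over.
At y = 18.8 ft: A³/T = 5778000 — short.
At y = 23.8 ft: A³/T = 14350000 — close enough.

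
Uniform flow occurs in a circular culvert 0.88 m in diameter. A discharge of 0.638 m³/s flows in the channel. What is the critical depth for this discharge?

y_c = 0.471 m

At critical depth, Q² T / (g A³) = 1, i.e. A³/T = Q²/g = 0.638²/9.81 = 0.04149.
At y = 0.406 m: A³/T = 0.0235 — short.
At y = 0.538 m: A³/T = 0.06895 — over.
At y = 0.471 m: A³/T = 0.04145 — close enough.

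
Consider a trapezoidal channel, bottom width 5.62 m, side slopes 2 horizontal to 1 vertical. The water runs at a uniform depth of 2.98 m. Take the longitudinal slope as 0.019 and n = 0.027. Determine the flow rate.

Q = 263 m³/s

With bottom width b = 5.62 m and side slope z = 2: A = (b + zy)y = (5.62 + 2×2.98)×2.98 = 34.51 m²; P = b + 2y√(1+z²) = 5.62 + 2×2.98×2.236 = 18.95 m.
Hydraulic radius R = A/P = 34.51/18.95 = 1.821 m.
Manning's equation: Q = (1/n) A R^(2/3) S^(1/2) = (1/0.027) × 34.51 × 1.821^(2/3) × 0.019^(1/2) = 263 m³/s.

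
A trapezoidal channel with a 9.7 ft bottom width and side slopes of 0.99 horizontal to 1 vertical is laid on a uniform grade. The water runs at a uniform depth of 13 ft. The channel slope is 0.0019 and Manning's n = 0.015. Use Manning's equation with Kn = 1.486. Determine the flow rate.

With bottom width b = 9.7 ft and side slope z = 0.99: A = (b + zy)y = (9.7 + 0.99×13)×13 = 293.4 ft²; P = b + 2y√(1+z²) = 9.7 + 2×13×1.407 = 46.29 ft.
Hydraulic radius R = A/P = 293.4/46.29 = 6.339 ft.
Manning's equation: Q = (1.486/n) A R^(2/3) S^(1/2) = (1.486/0.015) × 293.4 × 6.339^(2/3) × 0.0019^(1/2) = 4340 ft³/s.

Q = 4340 ft³/s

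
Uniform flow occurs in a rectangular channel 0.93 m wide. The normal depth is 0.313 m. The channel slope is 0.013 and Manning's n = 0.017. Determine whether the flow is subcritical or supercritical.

supercritical

Flow area A = b·y = 0.93 × 0.313 = 0.2911 m². Wetted perimeter P = b + 2y = 0.93 + 2×0.313 = 1.556 m.
Hydraulic radius R = A/P = 0.2911/1.556 = 0.1871 m.
V = (1/n) R^(2/3) √S = (1/0.017) × 0.1871^(2/3) × √0.013 = 2.194 m/s. Hydraulic depth D_h = A/T = 0.2911/0.93 = 0.313 m.
Froude number Fr = V/√(g·D_h) = 2.194/√(9.81×0.313) = 1.25, which is greater than 1, so the flow is supercritical.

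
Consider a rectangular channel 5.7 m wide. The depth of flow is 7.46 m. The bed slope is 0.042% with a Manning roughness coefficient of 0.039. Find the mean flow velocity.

V = 0.851 m/s

Flow area A = b·y = 5.7 × 7.46 = 42.52 m². Wetted perimeter P = b + 2y = 5.7 + 2×7.46 = 20.62 m.
Hydraulic radius R = A/P = 42.52/20.62 = 2.062 m.
From Manning's equation, V = (1/n) R^(2/3) S^(1/2) = (1/0.039) × 2.062^(2/3) × 0.00042^(1/2) = 0.851 m/s.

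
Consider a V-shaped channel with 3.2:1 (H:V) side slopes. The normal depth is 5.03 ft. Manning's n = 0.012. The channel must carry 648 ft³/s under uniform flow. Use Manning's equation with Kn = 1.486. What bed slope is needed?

S = 0.0013

For a triangular section with side slope z = 3.2: A = zy² = 3.2×5.03² = 80.96 ft²; P = 2y√(1+z²) = 2×5.03×3.353 = 33.73 ft.
Hydraulic radius R = A/P = 80.96/33.73 = 2.401 ft.
From Manning's equation, S = [nQ / (1.486 A R^(2/3))]² = [0.012 × 648 / (1.486 × 80.96 × 2.401^(2/3))]² = 0.0013.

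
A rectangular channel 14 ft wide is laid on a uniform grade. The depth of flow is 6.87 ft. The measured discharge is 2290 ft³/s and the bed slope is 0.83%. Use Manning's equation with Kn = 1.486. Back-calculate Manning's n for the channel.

Flow area A = b·y = 14 × 6.87 = 96.18 ft². Wetted perimeter P = b + 2y = 14 + 2×6.87 = 27.74 ft.
Hydraulic radius R = A/P = 96.18/27.74 = 3.467 ft.
Rearranging Manning's equation: n = (1.486/Q) A R^(2/3) S^(1/2) = (1.486/2290) × 96.18 × 3.467^(2/3) × √0.0083 = 0.013.

n = 0.013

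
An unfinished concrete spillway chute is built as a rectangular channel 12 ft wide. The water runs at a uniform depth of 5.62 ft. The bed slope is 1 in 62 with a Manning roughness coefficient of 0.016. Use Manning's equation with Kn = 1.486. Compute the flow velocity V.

Flow area A = b·y = 12 × 5.62 = 67.44 ft². Wetted perimeter P = b + 2y = 12 + 2×5.62 = 23.24 ft.
Hydraulic radius R = A/P = 67.44/23.24 = 2.902 ft.
From Manning's equation, V = (1.486/n) R^(2/3) S^(1/2) = (1.486/0.016) × 2.902^(2/3) × 0.01613^(1/2) = 24 ft/s.

V = 24 ft/s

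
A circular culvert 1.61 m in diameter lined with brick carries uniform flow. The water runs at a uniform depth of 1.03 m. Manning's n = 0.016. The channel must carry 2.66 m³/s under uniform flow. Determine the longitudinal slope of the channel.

For a circular section of diameter D = 1.61 m at depth y = 1.03 m, the central angle is θ = 2 arccos(1 − 2y/D) = 3.708 rad. Then A = (D²/8)(θ − sin θ) = 1.375 m² and P = Dθ/2 = 2.985 m.
Hydraulic radius R = A/P = 1.375/2.985 = 0.4608 m.
From Manning's equation, S = [nQ / (1 A R^(2/3))]² = [0.016 × 2.66 / (1 × 1.375 × 0.4608^(2/3))]² = 0.00269.

S = 0.00269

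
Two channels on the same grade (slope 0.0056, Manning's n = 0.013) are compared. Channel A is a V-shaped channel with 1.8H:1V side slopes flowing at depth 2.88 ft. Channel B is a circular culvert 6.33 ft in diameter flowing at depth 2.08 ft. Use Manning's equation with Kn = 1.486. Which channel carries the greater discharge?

channel A

Channel A: For a triangular section with side slope z = 1.8: A = zy² = 1.8×2.88² = 14.93 ft²; P = 2y√(1+z²) = 2×2.88×2.059 = 11.86 ft. Hydraulic radius R = A/P = 14.93/11.86 = 1.259 ft. Q_A = (1.486/0.013)·14.93·1.259^(2/3)·√0.0056 = 148.9 ft³/s.
Channel B: For a circular section of diameter D = 6.33 ft at depth y = 2.08 ft, the central angle is θ = 2 arccos(1 − 2y/D) = 2.442 rad. Then A = (D²/8)(θ − sin θ) = 9.004 ft² and P = Dθ/2 = 7.728 ft. Hydraulic radius R = A/P = 9.004/7.728 = 1.165 ft. Q_B = (1.486/0.013)·9.004·1.165^(2/3)·√0.0056 = 85.28 ft³/s.
Q_A = 148.9 ft³/s vs Q_B = 85.28 ft³/s, so channel A carries more.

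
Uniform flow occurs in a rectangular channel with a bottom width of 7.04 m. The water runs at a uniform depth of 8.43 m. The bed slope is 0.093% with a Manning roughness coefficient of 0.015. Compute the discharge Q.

Flow area A = b·y = 7.04 × 8.43 = 59.35 m². Wetted perimeter P = b + 2y = 7.04 + 2×8.43 = 23.9 m.
Hydraulic radius R = A/P = 59.35/23.9 = 2.483 m.
Manning's equation: Q = (1/n) A R^(2/3) S^(1/2) = (1/0.015) × 59.35 × 2.483^(2/3) × 0.00093^(1/2) = 221 m³/s.

Q = 221 m³/s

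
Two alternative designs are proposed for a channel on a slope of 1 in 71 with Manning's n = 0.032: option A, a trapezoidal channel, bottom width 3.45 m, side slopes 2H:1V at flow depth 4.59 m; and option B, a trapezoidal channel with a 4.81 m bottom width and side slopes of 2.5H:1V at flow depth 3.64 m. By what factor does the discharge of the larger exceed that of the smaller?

Channel A: With bottom width b = 3.45 m and side slope z = 2: A = (b + zy)y = (3.45 + 2×4.59)×4.59 = 57.97 m²; P = b + 2y√(1+z²) = 3.45 + 2×4.59×2.236 = 23.98 m. Hydraulic radius R = A/P = 57.97/23.98 = 2.418 m. Q_A = (1/0.032)·57.97·2.418^(2/3)·√0.01408 = 387.3 m³/s.
Channel B: With bottom width b = 4.81 m and side slope z = 2.5: A = (b + zy)y = (4.81 + 2.5×3.64)×3.64 = 50.63 m²; P = b + 2y√(1+z²) = 4.81 + 2×3.64×2.693 = 24.41 m. Hydraulic radius R = A/P = 50.63/24.41 = 2.074 m. Q_B = (1/0.032)·50.63·2.074^(2/3)·√0.01408 = 305.4 m³/s.
The larger discharge is 387.3 m³/s and the smaller is 305.4 m³/s; the ratio is 1.27.

1.27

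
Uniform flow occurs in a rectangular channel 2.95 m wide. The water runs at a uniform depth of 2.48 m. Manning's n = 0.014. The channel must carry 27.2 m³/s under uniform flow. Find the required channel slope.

S = 0.00301

Flow area A = b·y = 2.95 × 2.48 = 7.316 m². Wetted perimeter P = b + 2y = 2.95 + 2×2.48 = 7.91 m.
Hydraulic radius R = A/P = 7.316/7.91 = 0.9249 m.
From Manning's equation, S = [nQ / (1 A R^(2/3))]² = [0.014 × 27.2 / (1 × 7.316 × 0.9249^(2/3))]² = 0.00301.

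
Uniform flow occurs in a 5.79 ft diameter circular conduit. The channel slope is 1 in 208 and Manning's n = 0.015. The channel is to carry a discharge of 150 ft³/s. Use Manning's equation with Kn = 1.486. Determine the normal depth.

y_n = 3.39 ft

Manning's equation rearranged: A R^(2/3) = nQ / (1.486·√S) = 0.015 × 150 / (1.486 × √0.004808) = 21.84.
At y = 2.98 ft: A R^(2/3) = 17.69 — short.
At y = 4.26 ft: A R^(2/3) = 30.03 — over.
At y = 3.39 ft: A R^(2/3) = 21.8 — ≈ 21.84.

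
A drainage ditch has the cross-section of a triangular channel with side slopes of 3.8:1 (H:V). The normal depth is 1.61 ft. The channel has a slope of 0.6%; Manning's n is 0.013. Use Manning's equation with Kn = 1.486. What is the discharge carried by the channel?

For a triangular section with side slope z = 3.8: A = zy² = 3.8×1.61² = 9.85 ft²; P = 2y√(1+z²) = 2×1.61×3.929 = 12.65 ft.
Hydraulic radius R = A/P = 9.85/12.65 = 0.7785 ft.
Manning's equation: Q = (1.486/n) A R^(2/3) S^(1/2) = (1.486/0.013) × 9.85 × 0.7785^(2/3) × 0.006^(1/2) = 73.8 ft³/s.

Q = 73.8 ft³/s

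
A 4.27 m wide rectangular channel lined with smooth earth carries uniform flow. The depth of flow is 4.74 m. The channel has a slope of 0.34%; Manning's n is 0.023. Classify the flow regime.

Flow area A = b·y = 4.27 × 4.74 = 20.24 m². Wetted perimeter P = b + 2y = 4.27 + 2×4.74 = 13.75 m.
Hydraulic radius R = A/P = 20.24/13.75 = 1.472 m.
V = (1/n) R^(2/3) √S = (1/0.023) × 1.472^(2/3) × √0.0034 = 3.281 m/s. Hydraulic depth D_h = A/T = 20.24/4.27 = 4.74 m.
Froude number Fr = V/√(g·D_h) = 3.281/√(9.81×4.74) = 0.481, which is less than 1, so the flow is subcritical.

subcritical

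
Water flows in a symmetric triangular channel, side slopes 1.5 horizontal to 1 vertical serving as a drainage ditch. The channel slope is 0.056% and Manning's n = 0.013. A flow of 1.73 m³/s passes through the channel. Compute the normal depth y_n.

y_n = 1.05 m

Manning's equation rearranged: A R^(2/3) = nQ / (1·√S) = 0.013 × 1.73 / (√0.00056) = 0.9504.
Try y = 1.24 m: A R^(2/3) = 1.484 — high.
Try y = 0.751 m: A R^(2/3) = 0.3895 — low.
Try y = 1.05 m: A R^(2/3) = 0.9521 — close enough.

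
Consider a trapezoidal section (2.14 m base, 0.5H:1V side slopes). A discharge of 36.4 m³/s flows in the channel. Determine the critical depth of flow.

y_c = 2.52 m

At critical depth, Q² T / (g A³) = 1, i.e. A³/T = Q²/g = 36.4²/9.81 = 135.1.
Trying y = 2.22 m: A³/T = 86.14 — short.
Trying y = 2.52 m: A³/T = 135 — ≈ 135.1.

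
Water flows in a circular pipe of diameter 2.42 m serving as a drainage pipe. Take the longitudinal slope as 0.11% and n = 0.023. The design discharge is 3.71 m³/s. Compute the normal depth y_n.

y_n = 1.61 m

Manning's equation rearranged: A R^(2/3) = nQ / (1·√S) = 0.023 × 3.71 / (√0.0011) = 2.573.
Trying y = 1.85 m: A R^(2/3) = 3.066 — high.
Trying y = 1.42 m: A R^(2/3) = 2.136 — low.
Trying y = 1.61 m: A R^(2/3) = 2.572 — ≈ 2.573.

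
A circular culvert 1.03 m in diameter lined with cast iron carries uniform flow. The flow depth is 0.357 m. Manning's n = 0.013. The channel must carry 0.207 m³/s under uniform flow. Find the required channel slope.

S = 0.000955

For a circular section of diameter D = 1.03 m at depth y = 0.357 m, the central angle is θ = 2 arccos(1 − 2y/D) = 2.518 rad. Then A = (D²/8)(θ − sin θ) = 0.2565 m² and P = Dθ/2 = 1.297 m.
Hydraulic radius R = A/P = 0.2565/1.297 = 0.1978 m.
From Manning's equation, S = [nQ / (1 A R^(2/3))]² = [0.013 × 0.207 / (1 × 0.2565 × 0.1978^(2/3))]² = 0.000955.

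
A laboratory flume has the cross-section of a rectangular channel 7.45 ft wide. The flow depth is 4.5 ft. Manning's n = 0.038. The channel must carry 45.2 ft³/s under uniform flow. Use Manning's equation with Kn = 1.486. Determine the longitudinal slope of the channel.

S = 0.00046

Flow area A = b·y = 7.45 × 4.5 = 33.52 ft². Wetted perimeter P = b + 2y = 7.45 + 2×4.5 = 16.45 ft.
Hydraulic radius R = A/P = 33.52/16.45 = 2.038 ft.
From Manning's equation, S = [nQ / (1.486 A R^(2/3))]² = [0.038 × 45.2 / (1.486 × 33.52 × 2.038^(2/3))]² = 0.00046.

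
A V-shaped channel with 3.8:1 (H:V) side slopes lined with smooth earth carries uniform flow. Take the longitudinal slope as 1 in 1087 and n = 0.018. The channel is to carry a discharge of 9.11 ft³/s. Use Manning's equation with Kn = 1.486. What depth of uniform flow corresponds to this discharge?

y_n = 1.18 ft

Manning's equation rearranged: A R^(2/3) = nQ / (1.486·√S) = 0.018 × 9.11 / (1.486 × √0.00092) = 3.638.
Try y = 1.38 ft: A R^(2/3) = 5.526 — too large.
Try y = 0.952 ft: A R^(2/3) = 2.053 — too small.
Try y = 1.18 ft: A R^(2/3) = 3.64 — ≈ 3.638.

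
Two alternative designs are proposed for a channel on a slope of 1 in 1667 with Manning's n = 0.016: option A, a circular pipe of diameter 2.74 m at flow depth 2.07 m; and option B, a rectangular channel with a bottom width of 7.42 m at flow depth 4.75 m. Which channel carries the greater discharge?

channel B

Channel A: For a circular section of diameter D = 2.74 m at depth y = 2.07 m, the central angle is θ = 2 arccos(1 − 2y/D) = 4.214 rad. Then A = (D²/8)(θ − sin θ) = 4.779 m² and P = Dθ/2 = 5.773 m. Hydraulic radius R = A/P = 4.779/5.773 = 0.8278 m. Q_A = (1/0.016)·4.779·0.8278^(2/3)·√0.0005999 = 6.45 m³/s.
Channel B: Flow area A = b·y = 7.42 × 4.75 = 35.24 m². Wetted perimeter P = b + 2y = 7.42 + 2×4.75 = 16.92 m. Hydraulic radius R = A/P = 35.24/16.92 = 2.083 m. Q_B = (1/0.016)·35.24·2.083^(2/3)·√0.0005999 = 88 m³/s.
Q_A = 6.45 m³/s vs Q_B = 88 m³/s, so channel B carries more.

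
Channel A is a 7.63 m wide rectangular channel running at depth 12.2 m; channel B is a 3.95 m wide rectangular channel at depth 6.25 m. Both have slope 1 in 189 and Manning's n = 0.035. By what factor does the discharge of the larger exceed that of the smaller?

5.86

Channel A: Flow area A = b·y = 7.63 × 12.2 = 93.09 m². Wetted perimeter P = b + 2y = 7.63 + 2×12.2 = 32.03 m. Hydraulic radius R = A/P = 93.09/32.03 = 2.906 m. Q_A = (1/0.035)·93.09·2.906^(2/3)·√0.005291 = 394 m³/s.
Channel B: Flow area A = b·y = 3.95 × 6.25 = 24.69 m². Wetted perimeter P = b + 2y = 3.95 + 2×6.25 = 16.45 m. Hydraulic radius R = A/P = 24.69/16.45 = 1.501 m. Q_B = (1/0.035)·24.69·1.501^(2/3)·√0.005291 = 67.25 m³/s.
The larger discharge is 394 m³/s and the smaller is 67.25 m³/s; the ratio is 5.86.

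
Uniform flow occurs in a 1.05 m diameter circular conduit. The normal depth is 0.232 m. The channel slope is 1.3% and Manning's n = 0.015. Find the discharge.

Q = 0.289 m³/s

For a circular section of diameter D = 1.05 m at depth y = 0.232 m, the central angle is θ = 2 arccos(1 − 2y/D) = 1.957 rad. Then A = (D²/8)(θ − sin θ) = 0.1421 m² and P = Dθ/2 = 1.028 m.
Hydraulic radius R = A/P = 0.1421/1.028 = 0.1383 m.
Manning's equation: Q = (1/n) A R^(2/3) S^(1/2) = (1/0.015) × 0.1421 × 0.1383^(2/3) × 0.013^(1/2) = 0.289 m³/s.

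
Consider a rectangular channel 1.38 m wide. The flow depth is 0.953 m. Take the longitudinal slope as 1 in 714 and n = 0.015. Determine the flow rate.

Q = 1.78 m³/s

Flow area A = b·y = 1.38 × 0.953 = 1.315 m². Wetted perimeter P = b + 2y = 1.38 + 2×0.953 = 3.286 m.
Hydraulic radius R = A/P = 1.315/3.286 = 0.4002 m.
Manning's equation: Q = (1/n) A R^(2/3) S^(1/2) = (1/0.015) × 1.315 × 0.4002^(2/3) × 0.001401^(1/2) = 1.78 m³/s.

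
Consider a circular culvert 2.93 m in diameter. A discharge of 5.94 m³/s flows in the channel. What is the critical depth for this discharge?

y_c = 1.05 m

At critical depth, Q² T / (g A³) = 1, i.e. A³/T = Q²/g = 5.94²/9.81 = 3.597.
Trying y = 1.15 m: A³/T = 5.174 — high.
Trying y = 0.918 m: A³/T = 2.169 — low.
Trying y = 1.05 m: A³/T = 3.645 — close enough.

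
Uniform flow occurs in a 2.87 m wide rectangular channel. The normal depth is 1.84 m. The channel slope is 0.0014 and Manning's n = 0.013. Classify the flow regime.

Flow area A = b·y = 2.87 × 1.84 = 5.281 m². Wetted perimeter P = b + 2y = 2.87 + 2×1.84 = 6.55 m.
Hydraulic radius R = A/P = 5.281/6.55 = 0.8062 m.
V = (1/n) R^(2/3) √S = (1/0.013) × 0.8062^(2/3) × √0.0014 = 2.493 m/s. Hydraulic depth D_h = A/T = 5.281/2.87 = 1.84 m.
Froude number Fr = V/√(g·D_h) = 2.493/√(9.81×1.84) = 0.587, which is less than 1, so the flow is subcritical.

subcritical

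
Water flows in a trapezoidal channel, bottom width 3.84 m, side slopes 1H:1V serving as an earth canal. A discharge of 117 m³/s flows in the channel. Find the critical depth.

At critical depth, Q² T / (g A³) = 1, i.e. A³/T = Q²/g = 117²/9.81 = 1395.
At y = 2.78 m: A³/T = 663.1 — short.
At y = 3.85 m: A³/T = 2249 — over.
At y = 3.4 m: A³/T = 1402 — matches.

y_c = 3.4 m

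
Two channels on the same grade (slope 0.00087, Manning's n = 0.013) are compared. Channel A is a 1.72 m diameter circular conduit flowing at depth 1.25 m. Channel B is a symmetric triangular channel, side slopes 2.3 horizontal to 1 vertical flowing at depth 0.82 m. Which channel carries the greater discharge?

Channel A: For a circular section of diameter D = 1.72 m at depth y = 1.25 m, the central angle is θ = 2 arccos(1 − 2y/D) = 4.083 rad. Then A = (D²/8)(θ − sin θ) = 1.809 m² and P = Dθ/2 = 3.511 m. Hydraulic radius R = A/P = 1.809/3.511 = 0.5151 m. Q_A = (1/0.013)·1.809·0.5151^(2/3)·√0.00087 = 2.637 m³/s.
Channel B: For a triangular section with side slope z = 2.3: A = zy² = 2.3×0.82² = 1.547 m²; P = 2y√(1+z²) = 2×0.82×2.508 = 4.113 m. Hydraulic radius R = A/P = 1.547/4.113 = 0.376 m. Q_B = (1/0.013)·1.547·0.376^(2/3)·√0.00087 = 1.828 m³/s.
Q_A = 2.637 m³/s vs Q_B = 1.828 m³/s, so channel A carries more.

channel A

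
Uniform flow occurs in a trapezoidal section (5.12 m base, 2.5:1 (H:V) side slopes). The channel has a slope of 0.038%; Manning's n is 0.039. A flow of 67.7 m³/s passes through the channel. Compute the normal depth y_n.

y_n = 4.49 m

Manning's equation rearranged: A R^(2/3) = nQ / (1·√S) = 0.039 × 67.7 / (√0.00038) = 135.4.
Try y = 5.73 m: A R^(2/3) = 236.7 — over.
Try y = 4.49 m: A R^(2/3) = 135.4 — ≈ 135.4.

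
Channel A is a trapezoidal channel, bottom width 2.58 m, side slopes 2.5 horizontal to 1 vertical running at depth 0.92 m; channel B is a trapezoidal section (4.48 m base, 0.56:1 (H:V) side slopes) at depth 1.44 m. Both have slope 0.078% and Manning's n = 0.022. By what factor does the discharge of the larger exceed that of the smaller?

Channel A: With bottom width b = 2.58 m and side slope z = 2.5: A = (b + zy)y = (2.58 + 2.5×0.92)×0.92 = 4.49 m²; P = b + 2y√(1+z²) = 2.58 + 2×0.92×2.693 = 7.534 m. Hydraulic radius R = A/P = 4.49/7.534 = 0.5959 m. Q_A = (1/0.022)·4.49·0.5959^(2/3)·√0.00078 = 4.036 m³/s.
Channel B: With bottom width b = 4.48 m and side slope z = 0.56: A = (b + zy)y = (4.48 + 0.56×1.44)×1.44 = 7.612 m²; P = b + 2y√(1+z²) = 4.48 + 2×1.44×1.146 = 7.781 m. Hydraulic radius R = A/P = 7.612/7.781 = 0.9784 m. Q_B = (1/0.022)·7.612·0.9784^(2/3)·√0.00078 = 9.524 m³/s.
The larger discharge is 9.524 m³/s and the smaller is 4.036 m³/s; the ratio is 2.36.

2.36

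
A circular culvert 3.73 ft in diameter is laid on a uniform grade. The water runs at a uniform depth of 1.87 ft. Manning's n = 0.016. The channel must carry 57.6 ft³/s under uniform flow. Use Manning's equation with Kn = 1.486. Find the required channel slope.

S = 0.014

For a circular section of diameter D = 3.73 ft at depth y = 1.87 ft, the central angle is θ = 2 arccos(1 − 2y/D) = 3.147 rad. Then A = (D²/8)(θ − sin θ) = 5.482 ft² and P = Dθ/2 = 5.869 ft.
Hydraulic radius R = A/P = 5.482/5.869 = 0.9341 ft.
From Manning's equation, S = [nQ / (1.486 A R^(2/3))]² = [0.016 × 57.6 / (1.486 × 5.482 × 0.9341^(2/3))]² = 0.014.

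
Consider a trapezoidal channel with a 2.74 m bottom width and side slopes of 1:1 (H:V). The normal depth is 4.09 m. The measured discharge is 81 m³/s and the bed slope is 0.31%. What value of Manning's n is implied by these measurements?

With bottom width b = 2.74 m and side slope z = 1: A = (b + zy)y = (2.74 + 1×4.09)×4.09 = 27.93 m²; P = b + 2y√(1+z²) = 2.74 + 2×4.09×1.414 = 14.31 m.
Hydraulic radius R = A/P = 27.93/14.31 = 1.952 m.
Rearranging Manning's equation: n = (1/Q) A R^(2/3) S^(1/2) = (1/81) × 27.93 × 1.952^(2/3) × √0.0031 = 0.03.

n = 0.03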